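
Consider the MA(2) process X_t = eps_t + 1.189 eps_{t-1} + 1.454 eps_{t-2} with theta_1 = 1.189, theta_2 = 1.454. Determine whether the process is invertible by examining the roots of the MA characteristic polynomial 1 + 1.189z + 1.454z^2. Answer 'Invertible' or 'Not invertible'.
\text{Not invertible}

The MA(q) characteristic polynomial is P(z) = 1 + 1.189z + 1.454z^2.
Invertibility requires all roots to lie outside the unit circle, i.e. |z| > 1 for every root.
Set 1 + (1.189) z + (1.454) z^2 = 0, i.e. a z^2 + b z + c = 0 with a = 1.454, b = 1.189, c = 1.
Discriminant D = b^2 - 4ac = (1.189)^2 - 4*(1.454)*1 = 1.413721 - (5.816) = -4.402279.
D < 0, so the roots are the complex-conjugate pair z = (-b +/- i sqrt(-D)) / (2a) = -0.4089 +/- 0.7215i.
For a conjugate pair |z|^2 = z * conj(z) = (product of roots) = c/a = 1/(1.454) = 0.687758, so |z| = sqrt(0.687758) = 0.8293 for both roots.
Moduli of all roots: 0.8293, 0.8293.
All moduli strictly greater than 1? No.
Verdict: Not invertible.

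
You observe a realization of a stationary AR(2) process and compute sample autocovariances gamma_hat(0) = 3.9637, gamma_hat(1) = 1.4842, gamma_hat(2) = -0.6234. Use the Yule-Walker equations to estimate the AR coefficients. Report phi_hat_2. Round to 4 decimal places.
\hat\phi_{2} = -0.3460

The Yule-Walker equations for an AR(p) process read, in matrix form,
  Gamma_p phi = r_p,   with   (Gamma_p)_{ij} = gamma(|i - j|),
                       (r_p)_i = gamma(i),   i,j = 1..p.
Substitute the sample gammas (Toeplitz matrix and right-hand side of size 2):
  Gamma_p = [[3.9637, 1.4842], [1.4842, 3.9637]]
  r_p     = [1.4842, -0.6234]
Written out:
  3.9637 phi_1 + 1.4842 phi_2 = 1.4842
  1.4842 phi_1 + 3.9637 phi_2 = -0.6234
Solve by Cramer's rule:
  det = gamma(0)^2 - gamma(1)^2 = (3.9637)^2 - (1.4842)^2 = 15.71091769 - 2.20284964 = 13.50806805
  phi_hat_1 = [gamma(1) gamma(0) - gamma(1) gamma(2)] / det = [(1.4842)(3.9637) - (1.4842)(-0.6234)] / 13.50806805 = 6.80817382 / 13.50806805 = 0.504
  phi_hat_2 = [gamma(0) gamma(2) - gamma(1)^2] / det = [(3.9637)(-0.6234) - (1.4842)^2] / 13.50806805 = -4.67382022 / 13.50806805 = -0.346
So phi_hat = [0.5040, -0.3460].
Therefore phi_hat_2 = -0.3460.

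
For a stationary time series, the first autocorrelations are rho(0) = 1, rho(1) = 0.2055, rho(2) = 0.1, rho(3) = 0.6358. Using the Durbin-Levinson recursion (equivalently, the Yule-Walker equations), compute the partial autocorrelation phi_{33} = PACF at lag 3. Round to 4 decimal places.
\phi_{33} = 0.6330

The PACF at lag k is phi_{kk}, the last component of the solution
to the Yule-Walker system G_k phi = r_k where
  (G_k)_{ij} = rho(|i - j|), (r_k)_i = rho(i), i,j = 1..k.
Equivalently, Durbin-Levinson gives phi_{kk} iteratively:
  phi_{11} = rho(1)
  phi_{kk} = [rho(k) - sum_{j=1..k-1} phi_{k-1,j} rho(k-j)]
            / [1 - sum_{j=1..k-1} phi_{k-1,j} rho(j)],
  phi_{k,j} = phi_{k-1,j} - phi_{kk} phi_{k-1,k-j},  j = 1..k-1.
Step k = 1:
  phi_11 = rho(1) = 0.2055.
Step k = 2:
  phi_22 = [rho(2) - phi_11 rho(1)] / [1 - phi_11 rho(1)] = [0.1 - (0.2055)(0.2055)] / [1 - (0.2055)(0.2055)]
         = 0.05776975 / 0.95776975 = 0.060317.
  Update: phi_21 = phi_11 - phi_22 phi_11 = 0.2055 - (0.060317)(0.2055) = 0.193105.
Step k = 3:
  phi_33 = [rho(3) - phi_21 rho(2) - phi_22 rho(1)] / [1 - phi_21 rho(1) - phi_22 rho(2)]
    numerator   = 0.6358 - (0.193105)(0.1) - (0.060317)(0.2055) = 0.60409438
    denominator = 1 - (0.193105)(0.2055) - (0.060317)(0.1) = 0.95428525
  phi_33 = 0.60409438 / 0.95428525 = 0.633.
Therefore phi_{33} = 0.6330.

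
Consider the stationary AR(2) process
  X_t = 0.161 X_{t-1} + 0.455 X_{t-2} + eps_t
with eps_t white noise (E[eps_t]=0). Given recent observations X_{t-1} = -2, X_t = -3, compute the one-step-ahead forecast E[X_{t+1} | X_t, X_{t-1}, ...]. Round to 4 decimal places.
E[X_{t+1} \mid \mathcal F_t] = -1.3930

For an AR(p) model X_t = c + sum_i phi_i X_{t-i} + eps_t, the
one-step-ahead conditional mean is
  E[X_{t+1} | X_t, ...] = c + sum_i phi_i X_{t+1-i}.
Substitute known values:
  E[X_{t+1} | ...] = (0.161) * (-3) + (0.455) * (-2)
                   = -1.3930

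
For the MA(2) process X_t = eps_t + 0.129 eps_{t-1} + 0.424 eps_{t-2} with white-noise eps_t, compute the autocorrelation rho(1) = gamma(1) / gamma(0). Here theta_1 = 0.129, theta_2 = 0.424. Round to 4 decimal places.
\rho(1) = 0.1535

For an MA(q) process with theta_0 = 1, the autocovariance is
  gamma(k) = sigma^2 * sum_{i=0..q-k} theta_i * theta_{i+k},
and rho(k) = gamma(k) / gamma(0). Sigma^2 cancels.
  numerator   = (1)*(0.129) + (0.129)*(0.424) = 0.183696.
  denominator = (1)^2 + (0.129)^2 + (0.424)^2 = 1.196417.
  rho(1) = 0.183696 / 1.196417 = 0.1535.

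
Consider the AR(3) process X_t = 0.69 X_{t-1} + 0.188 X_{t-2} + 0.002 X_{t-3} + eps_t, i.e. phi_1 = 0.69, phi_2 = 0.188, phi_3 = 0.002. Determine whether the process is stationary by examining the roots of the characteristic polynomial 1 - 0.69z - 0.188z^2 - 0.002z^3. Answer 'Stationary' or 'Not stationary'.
\text{Stationary}

The AR(p) characteristic polynomial is P(z) = 1 - 0.69z - 0.188z^2 - 0.002z^3.
Stationarity requires all roots to lie outside the unit circle, i.e. |z| > 1 for every root.
Degree 3: look for a simple real root z0 first, then factor out (1 - z/z0) and solve the remaining quadratic.
Testing z0 = -5: P(-5) = 1 + (-0.69)(-5) + (-0.188)(-5)^2 + (-0.002)(-5)^3
  = 1 + (3.45) + (-4.7) + (0.25) = 0.  So z_0 = -5 is a root, |z_0| = 5.
Divide out the factor (1 + 0.2 z) = (1 - z/z0) (since 1/z0 = -0.2):
  P(z) = (1 + 0.2 z)(1 + (-0.89) z + (-0.01) z^2)
  [check: z-coef -0.89 - (-0.2) = -0.69; z^2-coef -0.01 - (-0.2)(-0.89) = -0.188; z^3-coef -(-0.2)(-0.01) = -0.002.]
Remaining roots from the quadratic factor 1 + (-0.89) z + (-0.01) z^2:
  Set 1 + (-0.89) z + (-0.01) z^2 = 0, i.e. a z^2 + b z + c = 0 with a = -0.01, b = -0.89, c = 1.
  Discriminant D = b^2 - 4ac = (-0.89)^2 - 4*(-0.01)*1 = 0.7921 - (-0.04) = 0.8321.
  D >= 0, so the roots are real: z = (-b +/- sqrt(D)) / (2a) = (0.89 +/- 0.912195) / (-0.02).
    z_1 = (0.89 + 0.912195) / (-0.02) = -90.1098,   |z_1| = 90.1098.
    z_2 = (0.89 - 0.912195) / (-0.02) = 1.1098,   |z_2| = 1.1098.
Moduli of all roots: 5.0000, 90.1098, 1.1098.
All moduli strictly greater than 1? Yes.
Verdict: Stationary.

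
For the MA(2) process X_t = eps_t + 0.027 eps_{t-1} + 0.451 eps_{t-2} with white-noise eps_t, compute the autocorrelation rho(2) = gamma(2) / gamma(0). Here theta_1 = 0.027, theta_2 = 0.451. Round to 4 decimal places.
\rho(2) = 0.3745

For an MA(q) process with theta_0 = 1, the autocovariance is
  gamma(k) = sigma^2 * sum_{i=0..q-k} theta_i * theta_{i+k},
and rho(k) = gamma(k) / gamma(0). Sigma^2 cancels.
  numerator   = (1)*(0.451) = 0.451.
  denominator = (1)^2 + (0.027)^2 + (0.451)^2 = 1.20413.
  rho(2) = 0.451 / 1.20413 = 0.3745.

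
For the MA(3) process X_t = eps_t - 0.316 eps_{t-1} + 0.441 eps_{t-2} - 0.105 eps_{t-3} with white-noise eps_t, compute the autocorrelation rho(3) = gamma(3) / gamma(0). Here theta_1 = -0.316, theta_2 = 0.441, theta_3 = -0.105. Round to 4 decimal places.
\rho(3) = -0.0804

For an MA(q) process with theta_0 = 1, the autocovariance is
  gamma(k) = sigma^2 * sum_{i=0..q-k} theta_i * theta_{i+k},
and rho(k) = gamma(k) / gamma(0). Sigma^2 cancels.
  numerator   = (1)*(-0.105) = -0.105.
  denominator = (1)^2 + (-0.316)^2 + (0.441)^2 + (-0.105)^2 = 1.305362.
  rho(3) = -0.105 / 1.305362 = -0.0804.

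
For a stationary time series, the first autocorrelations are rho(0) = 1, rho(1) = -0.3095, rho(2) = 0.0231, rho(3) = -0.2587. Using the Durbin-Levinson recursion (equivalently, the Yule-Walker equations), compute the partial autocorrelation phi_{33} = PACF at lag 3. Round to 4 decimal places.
\phi_{33} = -0.3071

The PACF at lag k is phi_{kk}, the last component of the solution
to the Yule-Walker system G_k phi = r_k where
  (G_k)_{ij} = rho(|i - j|), (r_k)_i = rho(i), i,j = 1..k.
Equivalently, Durbin-Levinson gives phi_{kk} iteratively:
  phi_{11} = rho(1)
  phi_{kk} = [rho(k) - sum_{j=1..k-1} phi_{k-1,j} rho(k-j)]
            / [1 - sum_{j=1..k-1} phi_{k-1,j} rho(j)],
  phi_{k,j} = phi_{k-1,j} - phi_{kk} phi_{k-1,k-j},  j = 1..k-1.
Step k = 1:
  phi_11 = rho(1) = -0.3095.
Step k = 2:
  phi_22 = [rho(2) - phi_11 rho(1)] / [1 - phi_11 rho(1)] = [0.0231 - (-0.3095)(-0.3095)] / [1 - (-0.3095)(-0.3095)]
         = -0.07269025 / 0.90420975 = -0.080391.
  Update: phi_21 = phi_11 - phi_22 phi_11 = -0.3095 - (-0.080391)(-0.3095) = -0.334381.
Step k = 3:
  phi_33 = [rho(3) - phi_21 rho(2) - phi_22 rho(1)] / [1 - phi_21 rho(1) - phi_22 rho(2)]
    numerator   = -0.2587 - (-0.334381)(0.0231) - (-0.080391)(-0.3095) = -0.27585679
    denominator = 1 - (-0.334381)(-0.3095) - (-0.080391)(0.0231) = 0.89836611
  phi_33 = -0.27585679 / 0.89836611 = -0.3071.
Therefore phi_{33} = -0.3071.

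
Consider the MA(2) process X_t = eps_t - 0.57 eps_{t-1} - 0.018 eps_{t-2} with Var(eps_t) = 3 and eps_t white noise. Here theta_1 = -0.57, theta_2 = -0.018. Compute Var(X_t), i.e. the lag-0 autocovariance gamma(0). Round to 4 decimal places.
\gamma(0) = 3.9757

For an MA(q) process X_t = eps_t + sum_i theta_i eps_{t-i} with
Var(eps_t) = sigma^2, the variance is
  gamma(0) = sigma^2 * (1 + sum_i theta_i^2).
  sum_i theta_i^2 = (-0.57)^2 + (-0.018)^2 = 0.3249 + 0.000324 = 0.325224.
  gamma(0) = 3 * (1 + 0.325224) = 3 * 1.325224 = 3.975672, which rounds to 3.9757.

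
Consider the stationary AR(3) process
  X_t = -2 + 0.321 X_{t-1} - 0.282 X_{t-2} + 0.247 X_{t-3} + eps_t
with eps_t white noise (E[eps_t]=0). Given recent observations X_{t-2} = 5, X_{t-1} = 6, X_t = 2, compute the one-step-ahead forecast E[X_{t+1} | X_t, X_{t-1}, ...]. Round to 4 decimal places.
E[X_{t+1} \mid \mathcal F_t] = -1.8150

For an AR(p) model X_t = c + sum_i phi_i X_{t-i} + eps_t, the
one-step-ahead conditional mean is
  E[X_{t+1} | X_t, ...] = c + sum_i phi_i X_{t+1-i}.
Substitute known values:
  E[X_{t+1} | ...] = -2 + (0.321) * (2) + (-0.282) * (6) + (0.247) * (5)
                   = -1.8150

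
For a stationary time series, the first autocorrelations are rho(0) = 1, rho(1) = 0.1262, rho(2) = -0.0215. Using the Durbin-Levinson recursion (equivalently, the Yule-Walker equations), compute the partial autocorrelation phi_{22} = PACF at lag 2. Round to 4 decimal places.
\phi_{22} = -0.0380

The PACF at lag k is phi_{kk}, the last component of the solution
to the Yule-Walker system G_k phi = r_k where
  (G_k)_{ij} = rho(|i - j|), (r_k)_i = rho(i), i,j = 1..k.
Equivalently, Durbin-Levinson gives phi_{kk} iteratively:
  phi_{11} = rho(1)
  phi_{kk} = [rho(k) - sum_{j=1..k-1} phi_{k-1,j} rho(k-j)]
            / [1 - sum_{j=1..k-1} phi_{k-1,j} rho(j)],
  phi_{k,j} = phi_{k-1,j} - phi_{kk} phi_{k-1,k-j},  j = 1..k-1.
Step k = 1:
  phi_11 = rho(1) = 0.1262.
Step k = 2:
  phi_22 = [rho(2) - phi_11 rho(1)] / [1 - phi_11 rho(1)] = [-0.0215 - (0.1262)(0.1262)] / [1 - (0.1262)(0.1262)]
         = -0.03742644 / 0.98407356 = -0.038.
Therefore phi_{22} = -0.0380.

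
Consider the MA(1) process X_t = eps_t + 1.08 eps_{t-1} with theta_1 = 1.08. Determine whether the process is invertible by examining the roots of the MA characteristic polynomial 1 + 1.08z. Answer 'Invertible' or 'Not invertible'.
\text{Not invertible}

The MA(q) characteristic polynomial is P(z) = 1 + 1.08z.
Invertibility requires all roots to lie outside the unit circle, i.e. |z| > 1 for every root.
This is linear in z: 1 + (1.08) z = 0  =>  z = -1/(1.08) = -0.925926,  |z| = 0.925926.
Moduli of all roots: 0.9259.
All moduli strictly greater than 1? No.
Verdict: Not invertible.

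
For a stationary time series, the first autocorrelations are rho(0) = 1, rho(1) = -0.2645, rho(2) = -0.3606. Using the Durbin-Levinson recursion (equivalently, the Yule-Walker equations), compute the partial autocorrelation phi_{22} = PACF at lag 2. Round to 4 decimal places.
\phi_{22} = -0.4629

The PACF at lag k is phi_{kk}, the last component of the solution
to the Yule-Walker system G_k phi = r_k where
  (G_k)_{ij} = rho(|i - j|), (r_k)_i = rho(i), i,j = 1..k.
Equivalently, Durbin-Levinson gives phi_{kk} iteratively:
  phi_{11} = rho(1)
  phi_{kk} = [rho(k) - sum_{j=1..k-1} phi_{k-1,j} rho(k-j)]
            / [1 - sum_{j=1..k-1} phi_{k-1,j} rho(j)],
  phi_{k,j} = phi_{k-1,j} - phi_{kk} phi_{k-1,k-j},  j = 1..k-1.
Step k = 1:
  phi_11 = rho(1) = -0.2645.
Step k = 2:
  phi_22 = [rho(2) - phi_11 rho(1)] / [1 - phi_11 rho(1)] = [-0.3606 - (-0.2645)(-0.2645)] / [1 - (-0.2645)(-0.2645)]
         = -0.43056025 / 0.93003975 = -0.4629.
Therefore phi_{22} = -0.4629.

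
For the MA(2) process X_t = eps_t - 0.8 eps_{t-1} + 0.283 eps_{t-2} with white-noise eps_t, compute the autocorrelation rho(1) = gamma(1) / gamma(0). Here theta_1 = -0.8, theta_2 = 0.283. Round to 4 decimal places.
\rho(1) = -0.5967

For an MA(q) process with theta_0 = 1, the autocovariance is
  gamma(k) = sigma^2 * sum_{i=0..q-k} theta_i * theta_{i+k},
and rho(k) = gamma(k) / gamma(0). Sigma^2 cancels.
  numerator   = (1)*(-0.8) + (-0.8)*(0.283) = -1.0264.
  denominator = (1)^2 + (-0.8)^2 + (0.283)^2 = 1.720089.
  rho(1) = -1.0264 / 1.720089 = -0.5967.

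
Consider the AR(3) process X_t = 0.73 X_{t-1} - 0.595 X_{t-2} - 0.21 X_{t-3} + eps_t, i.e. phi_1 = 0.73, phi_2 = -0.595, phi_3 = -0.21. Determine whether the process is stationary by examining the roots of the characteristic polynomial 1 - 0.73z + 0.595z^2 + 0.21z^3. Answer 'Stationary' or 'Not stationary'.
\text{Stationary}

The AR(p) characteristic polynomial is P(z) = 1 - 0.73z + 0.595z^2 + 0.21z^3.
Stationarity requires all roots to lie outside the unit circle, i.e. |z| > 1 for every root.
Degree 3: look for a simple real root z0 first, then factor out (1 - z/z0) and solve the remaining quadratic.
Testing z0 = -4: P(-4) = 1 + (-0.73)(-4) + (0.595)(-4)^2 + (0.21)(-4)^3
  = 1 + (2.92) + (9.52) + (-13.44) = 0.  So z_0 = -4 is a root, |z_0| = 4.
Divide out the factor (1 + 0.25 z) = (1 - z/z0) (since 1/z0 = -0.25):
  P(z) = (1 + 0.25 z)(1 + (-0.98) z + (0.84) z^2)
  [check: z-coef -0.98 - (-0.25) = -0.73; z^2-coef 0.84 - (-0.25)(-0.98) = 0.595; z^3-coef -(-0.25)(0.84) = 0.21.]
Remaining roots from the quadratic factor 1 + (-0.98) z + (0.84) z^2:
  Set 1 + (-0.98) z + (0.84) z^2 = 0, i.e. a z^2 + b z + c = 0 with a = 0.84, b = -0.98, c = 1.
  Discriminant D = b^2 - 4ac = (-0.98)^2 - 4*(0.84)*1 = 0.9604 - (3.36) = -2.3996.
  D < 0, so the roots are the complex-conjugate pair z = (-b +/- i sqrt(-D)) / (2a) = 0.5833 +/- 0.9221i.
  For a conjugate pair |z|^2 = z * conj(z) = (product of roots) = c/a = 1/(0.84) = 1.190476, so |z| = sqrt(1.190476) = 1.0911 for both roots.
Moduli of all roots: 4.0000, 1.0911, 1.0911.
All moduli strictly greater than 1? Yes.
Verdict: Stationary.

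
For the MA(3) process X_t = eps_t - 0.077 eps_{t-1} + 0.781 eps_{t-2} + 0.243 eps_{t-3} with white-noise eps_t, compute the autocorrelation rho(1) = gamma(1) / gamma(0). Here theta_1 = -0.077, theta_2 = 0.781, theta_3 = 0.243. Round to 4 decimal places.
\rho(1) = 0.0314

For an MA(q) process with theta_0 = 1, the autocovariance is
  gamma(k) = sigma^2 * sum_{i=0..q-k} theta_i * theta_{i+k},
and rho(k) = gamma(k) / gamma(0). Sigma^2 cancels.
  numerator   = (1)*(-0.077) + (-0.077)*(0.781) + (0.781)*(0.243) = 0.052646.
  denominator = (1)^2 + (-0.077)^2 + (0.781)^2 + (0.243)^2 = 1.674939.
  rho(1) = 0.052646 / 1.674939 = 0.0314.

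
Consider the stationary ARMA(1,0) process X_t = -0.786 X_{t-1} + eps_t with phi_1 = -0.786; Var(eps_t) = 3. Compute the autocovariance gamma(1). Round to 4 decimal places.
\gamma(1) = -6.1695

Multiply the model equation by X_{t-k} and take expectations. With theta_0 = psi_0 = 1 and psi_j the MA(infinity) weights, this gives
  gamma(k) - sum_i phi_i gamma(k-i) = c_k,
  c_k = sigma^2 * sum_{j=k..q} theta_j psi_{j-k}   (c_k = 0 for k > q),
using gamma(-m) = gamma(m).
Pure AR (q = 0): c_0 = sigma^2 = 3, c_k = 0 for k >= 1.
Equations for k = 0 and k = 1 (AR order 1):
  gamma(0) = phi_1 gamma(1) + c_0
  gamma(1) = phi_1 gamma(0) + c_1
Substituting the second into the first: gamma(0) (1 - phi_1^2) = c_0 + phi_1 c_1, so
  gamma(0) = c_0 / (1 - phi_1^2) = 3 / (1 - (-0.786)^2) = 3 / 0.382204 = 7.849211.
  gamma(1) = phi_1 gamma(0) = (-0.786)(7.849211) = -6.16948.
Therefore gamma(1) = -6.1695 (to 4 decimal places).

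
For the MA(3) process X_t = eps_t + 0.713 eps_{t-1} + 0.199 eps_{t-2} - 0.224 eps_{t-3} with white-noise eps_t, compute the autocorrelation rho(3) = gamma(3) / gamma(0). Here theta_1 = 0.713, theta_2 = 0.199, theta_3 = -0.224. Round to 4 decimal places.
\rho(3) = -0.1402

For an MA(q) process with theta_0 = 1, the autocovariance is
  gamma(k) = sigma^2 * sum_{i=0..q-k} theta_i * theta_{i+k},
and rho(k) = gamma(k) / gamma(0). Sigma^2 cancels.
  numerator   = (1)*(-0.224) = -0.224.
  denominator = (1)^2 + (0.713)^2 + (0.199)^2 + (-0.224)^2 = 1.598146.
  rho(3) = -0.224 / 1.598146 = -0.1402.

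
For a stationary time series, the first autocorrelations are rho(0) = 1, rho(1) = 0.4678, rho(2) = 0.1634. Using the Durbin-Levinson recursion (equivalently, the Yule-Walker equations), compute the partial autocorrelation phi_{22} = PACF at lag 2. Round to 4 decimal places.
\phi_{22} = -0.0710

The PACF at lag k is phi_{kk}, the last component of the solution
to the Yule-Walker system G_k phi = r_k where
  (G_k)_{ij} = rho(|i - j|), (r_k)_i = rho(i), i,j = 1..k.
Equivalently, Durbin-Levinson gives phi_{kk} iteratively:
  phi_{11} = rho(1)
  phi_{kk} = [rho(k) - sum_{j=1..k-1} phi_{k-1,j} rho(k-j)]
            / [1 - sum_{j=1..k-1} phi_{k-1,j} rho(j)],
  phi_{k,j} = phi_{k-1,j} - phi_{kk} phi_{k-1,k-j},  j = 1..k-1.
Step k = 1:
  phi_11 = rho(1) = 0.4678.
Step k = 2:
  phi_22 = [rho(2) - phi_11 rho(1)] / [1 - phi_11 rho(1)] = [0.1634 - (0.4678)(0.4678)] / [1 - (0.4678)(0.4678)]
         = -0.05543684 / 0.78116316 = -0.071.
Therefore phi_{22} = -0.0710.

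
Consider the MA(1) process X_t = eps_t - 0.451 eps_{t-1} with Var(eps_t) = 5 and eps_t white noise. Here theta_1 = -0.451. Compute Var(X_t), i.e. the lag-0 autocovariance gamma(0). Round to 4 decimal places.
\gamma(0) = 6.0170

For an MA(q) process X_t = eps_t + sum_i theta_i eps_{t-i} with
Var(eps_t) = sigma^2, the variance is
  gamma(0) = sigma^2 * (1 + sum_i theta_i^2).
  sum_i theta_i^2 = (-0.451)^2 = 0.203401.
  gamma(0) = 5 * (1 + 0.203401) = 5 * 1.203401 = 6.017005, which rounds to 6.0170.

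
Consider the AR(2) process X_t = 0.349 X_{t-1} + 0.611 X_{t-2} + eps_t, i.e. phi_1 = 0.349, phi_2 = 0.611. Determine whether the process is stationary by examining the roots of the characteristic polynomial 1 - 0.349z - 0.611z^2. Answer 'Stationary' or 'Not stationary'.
\text{Stationary}

The AR(p) characteristic polynomial is P(z) = 1 - 0.349z - 0.611z^2.
Stationarity requires all roots to lie outside the unit circle, i.e. |z| > 1 for every root.
Set 1 + (-0.349) z + (-0.611) z^2 = 0, i.e. a z^2 + b z + c = 0 with a = -0.611, b = -0.349, c = 1.
Discriminant D = b^2 - 4ac = (-0.349)^2 - 4*(-0.611)*1 = 0.121801 - (-2.444) = 2.565801.
D >= 0, so the roots are real: z = (-b +/- sqrt(D)) / (2a) = (0.349 +/- 1.601812) / (-1.222).
  z_1 = (0.349 + 1.601812) / (-1.222) = -1.5964,   |z_1| = 1.5964.
  z_2 = (0.349 - 1.601812) / (-1.222) = 1.0252,   |z_2| = 1.0252.
Moduli of all roots: 1.5964, 1.0252.
All moduli strictly greater than 1? Yes.
Verdict: Stationary.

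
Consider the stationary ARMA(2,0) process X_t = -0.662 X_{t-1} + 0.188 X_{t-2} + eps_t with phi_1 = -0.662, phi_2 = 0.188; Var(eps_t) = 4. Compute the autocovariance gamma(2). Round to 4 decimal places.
\gamma(2) = 8.9985

Multiply the model equation by X_{t-k} and take expectations. With theta_0 = psi_0 = 1 and psi_j the MA(infinity) weights, this gives
  gamma(k) - sum_i phi_i gamma(k-i) = c_k,
  c_k = sigma^2 * sum_{j=k..q} theta_j psi_{j-k}   (c_k = 0 for k > q),
using gamma(-m) = gamma(m).
Pure AR (q = 0): c_0 = sigma^2 = 4, c_k = 0 for k >= 1.
Equations for k = 0, 1, 2 (AR order 2, c_2 = 0):
  (E0) gamma(0) = phi_1 gamma(1) + phi_2 gamma(2) + c_0
  (E1) gamma(1) = phi_1 gamma(0) + phi_2 gamma(1) + c_1
  (E2) gamma(2) = phi_1 gamma(1) + phi_2 gamma(0)
From (E1): gamma(1) = A gamma(0) + B with
  A = phi_1 / (1 - phi_2) = -0.662 / 0.812 = -0.815271,   B = c_1 / (1 - phi_2) = 0 / 0.812 = 0.
Insert (E2) into (E0): gamma(0) (1 - phi_2^2) = phi_1 (1 + phi_2) gamma(1) + c_0.
  phi_1 (1 + phi_2) = (-0.662)(1.188) = -0.786456,   1 - phi_2^2 = 0.964656.
Replace gamma(1) by A gamma(0) + B and collect gamma(0):
  gamma(0) [0.964656 - (-0.786456)(-0.815271)] = c_0 = 4
  gamma(0) * 0.323481 = 4
  gamma(0) = 4 / 0.323481 = 12.365476.
  gamma(1) = A gamma(0) = (-0.815271)(12.365476) = -10.081213.
  gamma(2) = phi_1 gamma(1) + phi_2 gamma(0) = (-0.662)(-10.081213) + (0.188)(12.365476) = 8.998473.
Therefore gamma(2) = 8.9985 (to 4 decimal places).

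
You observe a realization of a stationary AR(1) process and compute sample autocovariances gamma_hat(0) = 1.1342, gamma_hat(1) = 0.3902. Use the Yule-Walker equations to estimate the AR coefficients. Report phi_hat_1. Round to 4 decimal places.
\hat\phi_{1} = 0.3440

The Yule-Walker equations for an AR(p) process read, in matrix form,
  Gamma_p phi = r_p,   with   (Gamma_p)_{ij} = gamma(|i - j|),
                       (r_p)_i = gamma(i),   i,j = 1..p.
Substitute the sample gammas (Toeplitz matrix and right-hand side of size 1):
  Gamma_p = [[1.1342]]
  r_p     = [0.3902]
With p = 1 this is the single equation gamma(0) phi_1 = gamma(1):
  phi_hat_1 = gamma(1) / gamma(0) = 0.3902 / 1.1342 = 0.3440.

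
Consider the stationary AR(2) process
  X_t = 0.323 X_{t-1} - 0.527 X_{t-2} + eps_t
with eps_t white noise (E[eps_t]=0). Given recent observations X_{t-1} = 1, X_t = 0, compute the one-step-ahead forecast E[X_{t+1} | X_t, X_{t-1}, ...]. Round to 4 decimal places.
E[X_{t+1} \mid \mathcal F_t] = -0.5270

For an AR(p) model X_t = c + sum_i phi_i X_{t-i} + eps_t, the
one-step-ahead conditional mean is
  E[X_{t+1} | X_t, ...] = c + sum_i phi_i X_{t+1-i}.
Substitute known values:
  E[X_{t+1} | ...] = (0.323) * (0) + (-0.527) * (1)
                   = -0.5270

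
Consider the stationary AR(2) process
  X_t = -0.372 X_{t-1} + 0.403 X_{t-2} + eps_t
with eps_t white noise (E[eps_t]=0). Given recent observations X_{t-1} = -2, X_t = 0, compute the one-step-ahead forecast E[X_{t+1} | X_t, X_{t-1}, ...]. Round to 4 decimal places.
E[X_{t+1} \mid \mathcal F_t] = -0.8060

For an AR(p) model X_t = c + sum_i phi_i X_{t-i} + eps_t, the
one-step-ahead conditional mean is
  E[X_{t+1} | X_t, ...] = c + sum_i phi_i X_{t+1-i}.
Substitute known values:
  E[X_{t+1} | ...] = (-0.372) * (0) + (0.403) * (-2)
                   = -0.8060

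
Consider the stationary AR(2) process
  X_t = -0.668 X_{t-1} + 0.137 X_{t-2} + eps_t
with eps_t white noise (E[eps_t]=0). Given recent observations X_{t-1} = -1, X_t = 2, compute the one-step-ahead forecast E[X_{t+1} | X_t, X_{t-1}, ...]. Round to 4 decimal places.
E[X_{t+1} \mid \mathcal F_t] = -1.4730

For an AR(p) model X_t = c + sum_i phi_i X_{t-i} + eps_t, the
one-step-ahead conditional mean is
  E[X_{t+1} | X_t, ...] = c + sum_i phi_i X_{t+1-i}.
Substitute known values:
  E[X_{t+1} | ...] = (-0.668) * (2) + (0.137) * (-1)
                   = -1.4730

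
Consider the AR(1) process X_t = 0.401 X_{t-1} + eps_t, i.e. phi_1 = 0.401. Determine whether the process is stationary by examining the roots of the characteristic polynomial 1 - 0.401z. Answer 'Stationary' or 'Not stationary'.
\text{Stationary}

The AR(p) characteristic polynomial is P(z) = 1 - 0.401z.
Stationarity requires all roots to lie outside the unit circle, i.e. |z| > 1 for every root.
This is linear in z: 1 + (-0.401) z = 0  =>  z = -1/(-0.401) = 2.493766,  |z| = 2.493766.
Moduli of all roots: 2.4938.
All moduli strictly greater than 1? Yes.
Verdict: Stationary.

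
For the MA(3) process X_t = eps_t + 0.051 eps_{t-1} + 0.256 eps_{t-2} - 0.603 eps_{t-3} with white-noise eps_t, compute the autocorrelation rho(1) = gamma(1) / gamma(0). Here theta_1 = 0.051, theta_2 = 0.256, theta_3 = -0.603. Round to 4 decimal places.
\rho(1) = -0.0631

For an MA(q) process with theta_0 = 1, the autocovariance is
  gamma(k) = sigma^2 * sum_{i=0..q-k} theta_i * theta_{i+k},
and rho(k) = gamma(k) / gamma(0). Sigma^2 cancels.
  numerator   = (1)*(0.051) + (0.051)*(0.256) + (0.256)*(-0.603) = -0.090312.
  denominator = (1)^2 + (0.051)^2 + (0.256)^2 + (-0.603)^2 = 1.431746.
  rho(1) = -0.090312 / 1.431746 = -0.0631.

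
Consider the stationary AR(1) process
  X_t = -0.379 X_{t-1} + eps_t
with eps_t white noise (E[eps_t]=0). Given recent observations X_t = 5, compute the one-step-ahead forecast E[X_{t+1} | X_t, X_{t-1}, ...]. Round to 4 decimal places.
E[X_{t+1} \mid \mathcal F_t] = -1.8950

For an AR(p) model X_t = c + sum_i phi_i X_{t-i} + eps_t, the
one-step-ahead conditional mean is
  E[X_{t+1} | X_t, ...] = c + sum_i phi_i X_{t+1-i}.
Substitute known values:
  E[X_{t+1} | ...] = (-0.379) * (5)
                   = -1.8950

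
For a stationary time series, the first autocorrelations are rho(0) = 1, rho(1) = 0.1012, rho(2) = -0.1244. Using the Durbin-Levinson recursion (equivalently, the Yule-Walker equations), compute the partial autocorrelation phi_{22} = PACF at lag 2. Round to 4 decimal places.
\phi_{22} = -0.1360

The PACF at lag k is phi_{kk}, the last component of the solution
to the Yule-Walker system G_k phi = r_k where
  (G_k)_{ij} = rho(|i - j|), (r_k)_i = rho(i), i,j = 1..k.
Equivalently, Durbin-Levinson gives phi_{kk} iteratively:
  phi_{11} = rho(1)
  phi_{kk} = [rho(k) - sum_{j=1..k-1} phi_{k-1,j} rho(k-j)]
            / [1 - sum_{j=1..k-1} phi_{k-1,j} rho(j)],
  phi_{k,j} = phi_{k-1,j} - phi_{kk} phi_{k-1,k-j},  j = 1..k-1.
Step k = 1:
  phi_11 = rho(1) = 0.1012.
Step k = 2:
  phi_22 = [rho(2) - phi_11 rho(1)] / [1 - phi_11 rho(1)] = [-0.1244 - (0.1012)(0.1012)] / [1 - (0.1012)(0.1012)]
         = -0.13464144 / 0.98975856 = -0.136.
Therefore phi_{22} = -0.1360.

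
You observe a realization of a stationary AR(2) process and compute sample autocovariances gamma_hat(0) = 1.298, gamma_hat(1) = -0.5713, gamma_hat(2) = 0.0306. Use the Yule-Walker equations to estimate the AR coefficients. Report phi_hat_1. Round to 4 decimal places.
\hat\phi_{1} = -0.5330

The Yule-Walker equations for an AR(p) process read, in matrix form,
  Gamma_p phi = r_p,   with   (Gamma_p)_{ij} = gamma(|i - j|),
                       (r_p)_i = gamma(i),   i,j = 1..p.
Substitute the sample gammas (Toeplitz matrix and right-hand side of size 2):
  Gamma_p = [[1.298, -0.5713], [-0.5713, 1.298]]
  r_p     = [-0.5713, 0.0306]
Written out:
  1.298 phi_1 - 0.5713 phi_2 = -0.5713
  -0.5713 phi_1 + 1.298 phi_2 = 0.0306
Solve by Cramer's rule:
  det = gamma(0)^2 - gamma(1)^2 = (1.298)^2 - (-0.5713)^2 = 1.684804 - 0.32638369 = 1.35842031
  phi_hat_1 = [gamma(1) gamma(0) - gamma(1) gamma(2)] / det = [(-0.5713)(1.298) - (-0.5713)(0.0306)] / 1.35842031 = -0.72406562 / 1.35842031 = -0.533
  phi_hat_2 = [gamma(0) gamma(2) - gamma(1)^2] / det = [(1.298)(0.0306) - (-0.5713)^2] / 1.35842031 = -0.28666489 / 1.35842031 = -0.211
So phi_hat = [-0.5330, -0.2110].
Therefore phi_hat_1 = -0.5330.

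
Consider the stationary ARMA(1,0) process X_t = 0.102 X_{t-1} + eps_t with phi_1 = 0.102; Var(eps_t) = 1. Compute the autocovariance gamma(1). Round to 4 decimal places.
\gamma(1) = 0.1031

Multiply the model equation by X_{t-k} and take expectations. With theta_0 = psi_0 = 1 and psi_j the MA(infinity) weights, this gives
  gamma(k) - sum_i phi_i gamma(k-i) = c_k,
  c_k = sigma^2 * sum_{j=k..q} theta_j psi_{j-k}   (c_k = 0 for k > q),
using gamma(-m) = gamma(m).
Pure AR (q = 0): c_0 = sigma^2 = 1, c_k = 0 for k >= 1.
Equations for k = 0 and k = 1 (AR order 1):
  gamma(0) = phi_1 gamma(1) + c_0
  gamma(1) = phi_1 gamma(0) + c_1
Substituting the second into the first: gamma(0) (1 - phi_1^2) = c_0 + phi_1 c_1, so
  gamma(0) = c_0 / (1 - phi_1^2) = 1 / (1 - (0.102)^2) = 1 / 0.989596 = 1.010513.
  gamma(1) = phi_1 gamma(0) = (0.102)(1.010513) = 0.103072.
Therefore gamma(1) = 0.1031 (to 4 decimal places).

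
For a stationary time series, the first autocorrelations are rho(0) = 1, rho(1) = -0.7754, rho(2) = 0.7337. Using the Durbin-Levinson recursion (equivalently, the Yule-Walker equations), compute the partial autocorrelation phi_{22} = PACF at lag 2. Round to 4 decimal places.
\phi_{22} = 0.3322

The PACF at lag k is phi_{kk}, the last component of the solution
to the Yule-Walker system G_k phi = r_k where
  (G_k)_{ij} = rho(|i - j|), (r_k)_i = rho(i), i,j = 1..k.
Equivalently, Durbin-Levinson gives phi_{kk} iteratively:
  phi_{11} = rho(1)
  phi_{kk} = [rho(k) - sum_{j=1..k-1} phi_{k-1,j} rho(k-j)]
            / [1 - sum_{j=1..k-1} phi_{k-1,j} rho(j)],
  phi_{k,j} = phi_{k-1,j} - phi_{kk} phi_{k-1,k-j},  j = 1..k-1.
Step k = 1:
  phi_11 = rho(1) = -0.7754.
Step k = 2:
  phi_22 = [rho(2) - phi_11 rho(1)] / [1 - phi_11 rho(1)] = [0.7337 - (-0.7754)(-0.7754)] / [1 - (-0.7754)(-0.7754)]
         = 0.13245484 / 0.39875484 = 0.3322.
Therefore phi_{22} = 0.3322.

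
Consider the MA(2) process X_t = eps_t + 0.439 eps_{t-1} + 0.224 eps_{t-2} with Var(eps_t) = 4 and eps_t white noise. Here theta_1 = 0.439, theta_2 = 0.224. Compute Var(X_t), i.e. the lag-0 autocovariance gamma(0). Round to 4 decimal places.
\gamma(0) = 4.9716

For an MA(q) process X_t = eps_t + sum_i theta_i eps_{t-i} with
Var(eps_t) = sigma^2, the variance is
  gamma(0) = sigma^2 * (1 + sum_i theta_i^2).
  sum_i theta_i^2 = (0.439)^2 + (0.224)^2 = 0.192721 + 0.050176 = 0.242897.
  gamma(0) = 4 * (1 + 0.242897) = 4 * 1.242897 = 4.971588, which rounds to 4.9716.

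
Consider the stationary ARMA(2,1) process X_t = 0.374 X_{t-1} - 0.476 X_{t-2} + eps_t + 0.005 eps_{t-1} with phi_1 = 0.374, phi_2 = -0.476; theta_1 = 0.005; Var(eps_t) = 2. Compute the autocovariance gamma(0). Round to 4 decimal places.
\gamma(0) = 2.7704

Multiply the model equation by X_{t-k} and take expectations. With theta_0 = psi_0 = 1 and psi_j the MA(infinity) weights, this gives
  gamma(k) - sum_i phi_i gamma(k-i) = c_k,
  c_k = sigma^2 * sum_{j=k..q} theta_j psi_{j-k}   (c_k = 0 for k > q),
using gamma(-m) = gamma(m).
psi-weights needed (psi_j = theta_j + sum_i phi_i psi_{j-i}):
  psi_1 = theta_1 + phi_1 = 0.005 + (0.374) = 0.379
Right-hand sides:
  c_0 = sigma^2 (1 + theta_1 psi_1) = 2 * (1 + (0.005)(0.379)) = 2 * 1.001895 = 2.00379
  c_1 = sigma^2 theta_1 = 2 * (0.005) = 0.01
  c_2 = 0
Equations for k = 0, 1, 2 (AR order 2, c_2 = 0):
  (E0) gamma(0) = phi_1 gamma(1) + phi_2 gamma(2) + c_0
  (E1) gamma(1) = phi_1 gamma(0) + phi_2 gamma(1) + c_1
  (E2) gamma(2) = phi_1 gamma(1) + phi_2 gamma(0)
From (E1): gamma(1) = A gamma(0) + B with
  A = phi_1 / (1 - phi_2) = 0.374 / 1.476 = 0.253388,   B = c_1 / (1 - phi_2) = 0.01 / 1.476 = 0.006775.
Insert (E2) into (E0): gamma(0) (1 - phi_2^2) = phi_1 (1 + phi_2) gamma(1) + c_0.
  phi_1 (1 + phi_2) = (0.374)(0.524) = 0.195976,   1 - phi_2^2 = 0.773424.
Replace gamma(1) by A gamma(0) + B and collect gamma(0):
  gamma(0) [0.773424 - (0.195976)(0.253388)] = (0.195976)(0.006775) + 2.00379
  gamma(0) * 0.723766 = 2.005118
  gamma(0) = 2.005118 / 0.723766 = 2.770395.
Therefore gamma(0) = 2.7704 (to 4 decimal places).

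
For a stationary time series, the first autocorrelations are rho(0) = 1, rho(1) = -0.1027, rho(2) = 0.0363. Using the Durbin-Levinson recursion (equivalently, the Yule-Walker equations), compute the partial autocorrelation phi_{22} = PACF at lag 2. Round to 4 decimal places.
\phi_{22} = 0.0260

The PACF at lag k is phi_{kk}, the last component of the solution
to the Yule-Walker system G_k phi = r_k where
  (G_k)_{ij} = rho(|i - j|), (r_k)_i = rho(i), i,j = 1..k.
Equivalently, Durbin-Levinson gives phi_{kk} iteratively:
  phi_{11} = rho(1)
  phi_{kk} = [rho(k) - sum_{j=1..k-1} phi_{k-1,j} rho(k-j)]
            / [1 - sum_{j=1..k-1} phi_{k-1,j} rho(j)],
  phi_{k,j} = phi_{k-1,j} - phi_{kk} phi_{k-1,k-j},  j = 1..k-1.
Step k = 1:
  phi_11 = rho(1) = -0.1027.
Step k = 2:
  phi_22 = [rho(2) - phi_11 rho(1)] / [1 - phi_11 rho(1)] = [0.0363 - (-0.1027)(-0.1027)] / [1 - (-0.1027)(-0.1027)]
         = 0.02575271 / 0.98945271 = 0.026.
Therefore phi_{22} = 0.0260.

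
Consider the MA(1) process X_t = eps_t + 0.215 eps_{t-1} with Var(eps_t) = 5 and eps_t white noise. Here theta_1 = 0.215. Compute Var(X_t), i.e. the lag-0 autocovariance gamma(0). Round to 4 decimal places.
\gamma(0) = 5.2311

For an MA(q) process X_t = eps_t + sum_i theta_i eps_{t-i} with
Var(eps_t) = sigma^2, the variance is
  gamma(0) = sigma^2 * (1 + sum_i theta_i^2).
  sum_i theta_i^2 = (0.215)^2 = 0.046225.
  gamma(0) = 5 * (1 + 0.046225) = 5 * 1.046225 = 5.231125, which rounds to 5.2311.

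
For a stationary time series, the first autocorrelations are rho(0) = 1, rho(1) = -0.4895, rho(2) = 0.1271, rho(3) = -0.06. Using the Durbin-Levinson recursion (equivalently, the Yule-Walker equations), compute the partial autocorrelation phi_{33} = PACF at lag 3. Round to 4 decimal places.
\phi_{33} = -0.0820

The PACF at lag k is phi_{kk}, the last component of the solution
to the Yule-Walker system G_k phi = r_k where
  (G_k)_{ij} = rho(|i - j|), (r_k)_i = rho(i), i,j = 1..k.
Equivalently, Durbin-Levinson gives phi_{kk} iteratively:
  phi_{11} = rho(1)
  phi_{kk} = [rho(k) - sum_{j=1..k-1} phi_{k-1,j} rho(k-j)]
            / [1 - sum_{j=1..k-1} phi_{k-1,j} rho(j)],
  phi_{k,j} = phi_{k-1,j} - phi_{kk} phi_{k-1,k-j},  j = 1..k-1.
Step k = 1:
  phi_11 = rho(1) = -0.4895.
Step k = 2:
  phi_22 = [rho(2) - phi_11 rho(1)] / [1 - phi_11 rho(1)] = [0.1271 - (-0.4895)(-0.4895)] / [1 - (-0.4895)(-0.4895)]
         = -0.11251025 / 0.76038975 = -0.147964.
  Update: phi_21 = phi_11 - phi_22 phi_11 = -0.4895 - (-0.147964)(-0.4895) = -0.561928.
Step k = 3:
  phi_33 = [rho(3) - phi_21 rho(2) - phi_22 rho(1)] / [1 - phi_21 rho(1) - phi_22 rho(2)]
    numerator   = -0.06 - (-0.561928)(0.1271) - (-0.147964)(-0.4895) = -0.06100725
    denominator = 1 - (-0.561928)(-0.4895) - (-0.147964)(0.1271) = 0.74374229
  phi_33 = -0.06100725 / 0.74374229 = -0.082.
Therefore phi_{33} = -0.0820.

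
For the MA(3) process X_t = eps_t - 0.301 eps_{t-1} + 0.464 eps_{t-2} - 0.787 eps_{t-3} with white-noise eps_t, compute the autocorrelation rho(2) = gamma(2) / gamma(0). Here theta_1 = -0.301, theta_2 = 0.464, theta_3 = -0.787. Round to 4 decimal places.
\rho(2) = 0.3640

For an MA(q) process with theta_0 = 1, the autocovariance is
  gamma(k) = sigma^2 * sum_{i=0..q-k} theta_i * theta_{i+k},
and rho(k) = gamma(k) / gamma(0). Sigma^2 cancels.
  numerator   = (1)*(0.464) + (-0.301)*(-0.787) = 0.700887.
  denominator = (1)^2 + (-0.301)^2 + (0.464)^2 + (-0.787)^2 = 1.925266.
  rho(2) = 0.700887 / 1.925266 = 0.3640.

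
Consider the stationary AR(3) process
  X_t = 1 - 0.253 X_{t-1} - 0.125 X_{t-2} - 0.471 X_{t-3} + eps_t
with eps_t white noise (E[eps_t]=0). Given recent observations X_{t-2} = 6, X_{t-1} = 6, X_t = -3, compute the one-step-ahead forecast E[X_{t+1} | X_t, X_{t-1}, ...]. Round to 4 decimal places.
E[X_{t+1} \mid \mathcal F_t] = -1.8170

For an AR(p) model X_t = c + sum_i phi_i X_{t-i} + eps_t, the
one-step-ahead conditional mean is
  E[X_{t+1} | X_t, ...] = c + sum_i phi_i X_{t+1-i}.
Substitute known values:
  E[X_{t+1} | ...] = 1 + (-0.253) * (-3) + (-0.125) * (6) + (-0.471) * (6)
                   = -1.8170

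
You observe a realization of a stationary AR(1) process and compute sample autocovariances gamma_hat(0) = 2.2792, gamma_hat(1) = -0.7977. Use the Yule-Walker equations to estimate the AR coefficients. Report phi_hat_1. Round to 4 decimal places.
\hat\phi_{1} = -0.3500

The Yule-Walker equations for an AR(p) process read, in matrix form,
  Gamma_p phi = r_p,   with   (Gamma_p)_{ij} = gamma(|i - j|),
                       (r_p)_i = gamma(i),   i,j = 1..p.
Substitute the sample gammas (Toeplitz matrix and right-hand side of size 1):
  Gamma_p = [[2.2792]]
  r_p     = [-0.7977]
With p = 1 this is the single equation gamma(0) phi_1 = gamma(1):
  phi_hat_1 = gamma(1) / gamma(0) = -0.7977 / 2.2792 = -0.3500.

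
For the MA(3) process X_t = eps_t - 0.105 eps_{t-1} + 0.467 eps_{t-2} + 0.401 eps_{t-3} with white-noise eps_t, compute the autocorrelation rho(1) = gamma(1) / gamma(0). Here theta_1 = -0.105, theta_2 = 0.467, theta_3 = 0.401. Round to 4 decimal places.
\rho(1) = 0.0239

For an MA(q) process with theta_0 = 1, the autocovariance is
  gamma(k) = sigma^2 * sum_{i=0..q-k} theta_i * theta_{i+k},
and rho(k) = gamma(k) / gamma(0). Sigma^2 cancels.
  numerator   = (1)*(-0.105) + (-0.105)*(0.467) + (0.467)*(0.401) = 0.033232.
  denominator = (1)^2 + (-0.105)^2 + (0.467)^2 + (0.401)^2 = 1.389915.
  rho(1) = 0.033232 / 1.389915 = 0.0239.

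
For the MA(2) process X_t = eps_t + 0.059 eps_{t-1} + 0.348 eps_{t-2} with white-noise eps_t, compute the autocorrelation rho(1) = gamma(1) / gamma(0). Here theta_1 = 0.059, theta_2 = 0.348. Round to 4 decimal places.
\rho(1) = 0.0707

For an MA(q) process with theta_0 = 1, the autocovariance is
  gamma(k) = sigma^2 * sum_{i=0..q-k} theta_i * theta_{i+k},
and rho(k) = gamma(k) / gamma(0). Sigma^2 cancels.
  numerator   = (1)*(0.059) + (0.059)*(0.348) = 0.079532.
  denominator = (1)^2 + (0.059)^2 + (0.348)^2 = 1.124585.
  rho(1) = 0.079532 / 1.124585 = 0.0707.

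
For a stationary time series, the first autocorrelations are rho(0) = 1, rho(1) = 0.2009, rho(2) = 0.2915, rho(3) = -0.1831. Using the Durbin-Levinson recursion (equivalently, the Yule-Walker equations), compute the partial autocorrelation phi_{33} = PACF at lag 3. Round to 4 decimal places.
\phi_{33} = -0.3120

The PACF at lag k is phi_{kk}, the last component of the solution
to the Yule-Walker system G_k phi = r_k where
  (G_k)_{ij} = rho(|i - j|), (r_k)_i = rho(i), i,j = 1..k.
Equivalently, Durbin-Levinson gives phi_{kk} iteratively:
  phi_{11} = rho(1)
  phi_{kk} = [rho(k) - sum_{j=1..k-1} phi_{k-1,j} rho(k-j)]
            / [1 - sum_{j=1..k-1} phi_{k-1,j} rho(j)],
  phi_{k,j} = phi_{k-1,j} - phi_{kk} phi_{k-1,k-j},  j = 1..k-1.
Step k = 1:
  phi_11 = rho(1) = 0.2009.
Step k = 2:
  phi_22 = [rho(2) - phi_11 rho(1)] / [1 - phi_11 rho(1)] = [0.2915 - (0.2009)(0.2009)] / [1 - (0.2009)(0.2009)]
         = 0.25113919 / 0.95963919 = 0.261702.
  Update: phi_21 = phi_11 - phi_22 phi_11 = 0.2009 - (0.261702)(0.2009) = 0.148324.
Step k = 3:
  phi_33 = [rho(3) - phi_21 rho(2) - phi_22 rho(1)] / [1 - phi_21 rho(1) - phi_22 rho(2)]
    numerator   = -0.1831 - (0.148324)(0.2915) - (0.261702)(0.2009) = -0.27891235
    denominator = 1 - (0.148324)(0.2009) - (0.261702)(0.2915) = 0.89391564
  phi_33 = -0.27891235 / 0.89391564 = -0.312.
Therefore phi_{33} = -0.3120.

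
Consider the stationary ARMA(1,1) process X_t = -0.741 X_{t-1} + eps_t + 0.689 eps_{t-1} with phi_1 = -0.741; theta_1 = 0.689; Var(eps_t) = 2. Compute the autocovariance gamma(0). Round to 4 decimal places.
\gamma(0) = 2.0120

Multiply the model equation by X_{t-k} and take expectations. With theta_0 = psi_0 = 1 and psi_j the MA(infinity) weights, this gives
  gamma(k) - sum_i phi_i gamma(k-i) = c_k,
  c_k = sigma^2 * sum_{j=k..q} theta_j psi_{j-k}   (c_k = 0 for k > q),
using gamma(-m) = gamma(m).
psi-weights needed (psi_j = theta_j + sum_i phi_i psi_{j-i}):
  psi_1 = theta_1 + phi_1 = 0.689 + (-0.741) = -0.052
Right-hand sides:
  c_0 = sigma^2 (1 + theta_1 psi_1) = 2 * (1 + (0.689)(-0.052)) = 2 * 0.964172 = 1.928344
  c_1 = sigma^2 theta_1 = 2 * (0.689) = 1.378
  c_2 = 0
Equations for k = 0 and k = 1 (AR order 1):
  gamma(0) = phi_1 gamma(1) + c_0
  gamma(1) = phi_1 gamma(0) + c_1
Substituting the second into the first: gamma(0) (1 - phi_1^2) = c_0 + phi_1 c_1, so
  gamma(0) = (c_0 + phi_1 c_1) / (1 - phi_1^2) = (1.928344 + (-0.741)(1.378)) / (1 - (-0.741)^2) = 0.907246 / 0.450919 = 2.011993.
Therefore gamma(0) = 2.0120 (to 4 decimal places).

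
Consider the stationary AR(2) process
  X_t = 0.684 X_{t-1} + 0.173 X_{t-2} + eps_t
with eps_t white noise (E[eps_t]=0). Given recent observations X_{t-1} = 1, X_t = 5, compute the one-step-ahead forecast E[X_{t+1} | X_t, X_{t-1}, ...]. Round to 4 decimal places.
E[X_{t+1} \mid \mathcal F_t] = 3.5930

For an AR(p) model X_t = c + sum_i phi_i X_{t-i} + eps_t, the
one-step-ahead conditional mean is
  E[X_{t+1} | X_t, ...] = c + sum_i phi_i X_{t+1-i}.
Substitute known values:
  E[X_{t+1} | ...] = (0.684) * (5) + (0.173) * (1)
                   = 3.5930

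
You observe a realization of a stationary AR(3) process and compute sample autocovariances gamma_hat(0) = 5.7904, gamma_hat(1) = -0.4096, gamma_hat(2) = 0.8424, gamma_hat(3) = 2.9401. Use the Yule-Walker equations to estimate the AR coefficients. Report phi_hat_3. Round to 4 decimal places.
\hat\phi_{3} = 0.5400

The Yule-Walker equations for an AR(p) process read, in matrix form,
  Gamma_p phi = r_p,   with   (Gamma_p)_{ij} = gamma(|i - j|),
                       (r_p)_i = gamma(i),   i,j = 1..p.
Substitute the sample gammas (Toeplitz matrix and right-hand side of size 3):
  Gamma_p = [[5.7904, -0.4096, 0.8424], [-0.4096, 5.7904, -0.4096], [0.8424, -0.4096, 5.7904]]
  r_p     = [-0.4096, 0.8424, 2.9401]
Written out (R1..R3):
  (R1) 5.7904 phi_1 - 0.4096 phi_2 + 0.8424 phi_3 = -0.4096
  (R2) -0.4096 phi_1 + 5.7904 phi_2 - 0.4096 phi_3 = 0.8424
  (R3) 0.8424 phi_1 - 0.4096 phi_2 + 5.7904 phi_3 = 2.9401
Gaussian elimination:
  R2 <- R2 - (-0.4096/5.7904) R1 = R2 - (-0.070738) R1:  5.761426 phi_2 - 0.350011 phi_3 = 0.813426
  R3 <- R3 - (0.8424/5.7904) R1 = R3 - (0.145482) R1:  -0.350011 phi_2 + 5.667846 phi_3 = 2.999689
  R3 <- R3 - (-0.350011/5.761426) R2 = R3 - (-0.060751) R2:  5.646582 phi_3 = 3.049106
Back-substitution:
  phi_hat_3 = 3.049106 / 5.646582 = 0.539991
  phi_hat_2 = (0.813426 - (-0.350011)(0.539991)) / 5.761426 = 0.17399
  phi_hat_1 = (-0.4096 - (-0.4096)(0.17399) - (0.8424)(0.539991)) / 5.7904 = -0.136989
So phi_hat = [-0.1370, 0.1740, 0.5400].
Therefore phi_hat_3 = 0.5400.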